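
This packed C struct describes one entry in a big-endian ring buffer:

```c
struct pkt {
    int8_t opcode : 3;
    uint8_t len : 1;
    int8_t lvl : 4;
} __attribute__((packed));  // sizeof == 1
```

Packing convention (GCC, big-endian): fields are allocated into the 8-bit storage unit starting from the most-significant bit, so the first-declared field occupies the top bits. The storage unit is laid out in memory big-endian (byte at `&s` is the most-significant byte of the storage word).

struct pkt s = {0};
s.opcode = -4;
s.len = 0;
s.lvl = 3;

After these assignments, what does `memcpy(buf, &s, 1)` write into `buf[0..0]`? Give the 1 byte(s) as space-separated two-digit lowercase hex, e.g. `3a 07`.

opcode:3 = -4 → 0x4 << 5 → word 0x80
len:1 = 0 → 0x0 << 4 → word 0x80
lvl:4 = 3 → 0x3 << 0 → word 0x83
word = 0x83 → big-endian bytes:
  [0]=0x83

83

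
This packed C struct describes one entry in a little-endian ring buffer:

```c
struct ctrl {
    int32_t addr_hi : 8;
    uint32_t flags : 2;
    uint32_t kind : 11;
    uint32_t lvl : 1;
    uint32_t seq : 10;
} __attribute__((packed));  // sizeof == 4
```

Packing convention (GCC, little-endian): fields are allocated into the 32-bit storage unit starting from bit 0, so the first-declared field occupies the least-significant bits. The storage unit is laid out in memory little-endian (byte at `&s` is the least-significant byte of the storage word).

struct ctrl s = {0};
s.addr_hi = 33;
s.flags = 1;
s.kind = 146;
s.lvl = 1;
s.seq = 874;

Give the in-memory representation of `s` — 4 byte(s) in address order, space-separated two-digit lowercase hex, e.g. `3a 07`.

21 49 a2 da

addr_hi (8b) val=33 bits=0x21 at bit 0: 0x00000021
flags (2b) val=1 bits=0x1 at bit 8: 0x00000121
kind (11b) val=146 bits=0x92 at bit 10: 0x00024921
lvl (1b) val=1 bits=0x1 at bit 21: 0x00224921
seq (10b) val=874 bits=0x36a at bit 22: 0xdaa24921
word = 0xdaa24921 → little-endian bytes:
  [0]=0x21  [1]=0x49  [2]=0xa2  [3]=0xda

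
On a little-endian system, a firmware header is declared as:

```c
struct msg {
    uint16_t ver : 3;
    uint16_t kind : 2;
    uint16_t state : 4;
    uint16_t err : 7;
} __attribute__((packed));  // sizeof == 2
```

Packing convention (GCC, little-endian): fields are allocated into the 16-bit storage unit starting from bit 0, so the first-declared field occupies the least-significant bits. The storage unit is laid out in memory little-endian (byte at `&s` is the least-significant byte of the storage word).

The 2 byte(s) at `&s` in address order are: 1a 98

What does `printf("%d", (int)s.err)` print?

76

[0]=0x1a [1]=0x98 (little-endian) → word 0x981a
ver [0+:3] = (word>>0) & 0x7 = 2
kind [3+:2] = (word>>3) & 0x3 = 3
state [5+:4] = (word>>5) & 0xf = 0
err [9+:7] = (word>>9) & 0x7f = 76  ←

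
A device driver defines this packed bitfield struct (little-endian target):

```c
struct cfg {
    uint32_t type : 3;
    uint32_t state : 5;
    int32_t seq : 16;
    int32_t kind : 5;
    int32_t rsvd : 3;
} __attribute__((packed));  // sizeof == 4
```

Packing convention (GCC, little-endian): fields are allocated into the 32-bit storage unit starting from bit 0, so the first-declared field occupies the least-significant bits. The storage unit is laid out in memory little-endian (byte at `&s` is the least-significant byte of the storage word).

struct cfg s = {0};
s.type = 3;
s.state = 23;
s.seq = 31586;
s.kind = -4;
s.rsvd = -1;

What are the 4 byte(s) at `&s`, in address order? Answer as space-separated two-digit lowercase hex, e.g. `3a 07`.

bb 62 7b fc

type (3b) val=3 bits=0x3 at bit 0: 0x00000003
state (5b) val=23 bits=0x17 at bit 3: 0x000000bb
seq (16b) val=31586 bits=0x7b62 at bit 8: 0x007b62bb
kind (5b) val=-4 bits=0x1c at bit 24: 0x1c7b62bb
rsvd (3b) val=-1 bits=0x7 at bit 29: 0xfc7b62bb
word = 0xfc7b62bb → little-endian bytes:
  [0]=0xbb  [1]=0x62  [2]=0x7b  [3]=0xfc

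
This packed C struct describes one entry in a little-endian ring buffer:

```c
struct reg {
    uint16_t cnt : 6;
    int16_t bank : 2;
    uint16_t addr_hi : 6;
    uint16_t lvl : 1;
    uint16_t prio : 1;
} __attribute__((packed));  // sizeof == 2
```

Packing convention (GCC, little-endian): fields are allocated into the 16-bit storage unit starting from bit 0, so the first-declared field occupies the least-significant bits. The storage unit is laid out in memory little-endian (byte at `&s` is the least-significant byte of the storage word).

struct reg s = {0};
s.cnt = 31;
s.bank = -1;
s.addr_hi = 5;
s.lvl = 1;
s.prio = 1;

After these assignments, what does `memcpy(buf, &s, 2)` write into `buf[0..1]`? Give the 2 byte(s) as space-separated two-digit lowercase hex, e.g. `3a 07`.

cnt (6b) val=31 bits=0x1f at bit 0: 0x001f
bank (2b) val=-1 bits=0x3 at bit 6: 0x00df
addr_hi (6b) val=5 bits=0x5 at bit 8: 0x05df
lvl (1b) val=1 bits=0x1 at bit 14: 0x45df
prio (1b) val=1 bits=0x1 at bit 15: 0xc5df
word = 0xc5df → little-endian bytes:
  [0]=0xdf  [1]=0xc5

df c5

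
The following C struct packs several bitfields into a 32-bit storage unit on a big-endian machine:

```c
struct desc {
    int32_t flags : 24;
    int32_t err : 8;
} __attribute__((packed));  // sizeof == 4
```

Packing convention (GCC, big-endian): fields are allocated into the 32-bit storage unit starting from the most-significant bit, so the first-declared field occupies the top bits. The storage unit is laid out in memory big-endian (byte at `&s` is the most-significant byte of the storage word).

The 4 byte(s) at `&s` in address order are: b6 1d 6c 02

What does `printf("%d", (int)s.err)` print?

[0]=0xb6 [1]=0x1d [2]=0x6c [3]=0x02 (big-endian) → word 0xb61d6c02
flags:24 @ bit 8 → (0xb61d6c02>>8)&0xffffff = 0xb61d6c
err:8 @ bit 0 → (0xb61d6c02>>0)&0xff = 0x2  ←
err signed 8b, MSB=0: value = 2

2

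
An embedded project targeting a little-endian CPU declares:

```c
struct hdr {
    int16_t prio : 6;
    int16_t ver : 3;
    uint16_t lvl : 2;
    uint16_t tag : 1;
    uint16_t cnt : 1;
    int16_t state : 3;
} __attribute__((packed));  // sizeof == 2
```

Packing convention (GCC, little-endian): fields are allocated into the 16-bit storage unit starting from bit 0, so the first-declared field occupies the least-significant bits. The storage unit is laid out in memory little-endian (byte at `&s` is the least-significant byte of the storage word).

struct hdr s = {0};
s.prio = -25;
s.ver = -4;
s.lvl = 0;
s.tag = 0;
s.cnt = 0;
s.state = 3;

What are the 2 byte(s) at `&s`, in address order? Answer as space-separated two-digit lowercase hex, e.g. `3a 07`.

prio (6b) val=-25 bits=0x27 at bit 0: 0x0027
ver (3b) val=-4 bits=0x4 at bit 6: 0x0127
lvl (2b) val=0 bits=0x0 at bit 9: 0x0127
tag (1b) val=0 bits=0x0 at bit 11: 0x0127
cnt (1b) val=0 bits=0x0 at bit 12: 0x0127
state (3b) val=3 bits=0x3 at bit 13: 0x6127
word = 0x6127 → little-endian bytes:
  [0]=0x27  [1]=0x61

27 61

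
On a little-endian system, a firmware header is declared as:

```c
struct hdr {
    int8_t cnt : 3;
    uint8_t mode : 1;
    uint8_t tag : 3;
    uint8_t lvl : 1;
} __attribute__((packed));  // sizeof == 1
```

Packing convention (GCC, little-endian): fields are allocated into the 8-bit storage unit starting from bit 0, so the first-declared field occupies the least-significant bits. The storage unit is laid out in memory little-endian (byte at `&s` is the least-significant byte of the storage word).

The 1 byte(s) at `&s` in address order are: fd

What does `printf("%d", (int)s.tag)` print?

[0]=0xfd (little-endian) → word 0xfd
cnt [0+:3] = (word>>0) & 0x7 = 5
mode [3+:1] = (word>>3) & 0x1 = 1
tag [4+:3] = (word>>4) & 0x7 = 7  ←
lvl [7+:1] = (word>>7) & 0x1 = 1

7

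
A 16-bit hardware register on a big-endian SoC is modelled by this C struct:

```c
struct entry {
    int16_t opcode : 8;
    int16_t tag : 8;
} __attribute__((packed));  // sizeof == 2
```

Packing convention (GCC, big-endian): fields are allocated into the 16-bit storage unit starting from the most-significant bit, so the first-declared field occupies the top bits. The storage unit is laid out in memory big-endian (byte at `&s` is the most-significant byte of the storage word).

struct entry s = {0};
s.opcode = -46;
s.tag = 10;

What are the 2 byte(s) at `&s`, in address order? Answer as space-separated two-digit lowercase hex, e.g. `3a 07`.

[8+:8] opcode=-46 & 0xff = 0xd2; word=0xd200
[0+:8] tag=10 & 0xff = 0xa; word=0xd20a
word = 0xd20a → big-endian bytes:
  [0]=0xd2  [1]=0x0a

d2 0a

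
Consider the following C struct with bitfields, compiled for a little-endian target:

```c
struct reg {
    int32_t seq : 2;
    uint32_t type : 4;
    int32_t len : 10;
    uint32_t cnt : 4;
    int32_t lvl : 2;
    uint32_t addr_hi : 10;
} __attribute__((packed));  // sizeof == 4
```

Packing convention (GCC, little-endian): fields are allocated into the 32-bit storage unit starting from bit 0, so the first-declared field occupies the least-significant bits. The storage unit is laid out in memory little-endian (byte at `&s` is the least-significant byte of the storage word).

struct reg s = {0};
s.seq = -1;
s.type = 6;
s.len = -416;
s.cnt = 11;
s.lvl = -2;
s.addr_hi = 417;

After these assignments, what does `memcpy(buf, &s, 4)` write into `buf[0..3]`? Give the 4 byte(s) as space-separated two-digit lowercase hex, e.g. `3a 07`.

[0+:2] seq=-1 & 0x3 = 0x3; word=0x00000003
[2+:4] type=6 & 0xf = 0x6; word=0x0000001b
[6+:10] len=-416 & 0x3ff = 0x260; word=0x0000981b
[16+:4] cnt=11 & 0xf = 0xb; word=0x000b981b
[20+:2] lvl=-2 & 0x3 = 0x2; word=0x002b981b
[22+:10] addr_hi=417 & 0x3ff = 0x1a1; word=0x686b981b
word = 0x686b981b → little-endian bytes:
  [0]=0x1b  [1]=0x98  [2]=0x6b  [3]=0x68

1b 98 6b 68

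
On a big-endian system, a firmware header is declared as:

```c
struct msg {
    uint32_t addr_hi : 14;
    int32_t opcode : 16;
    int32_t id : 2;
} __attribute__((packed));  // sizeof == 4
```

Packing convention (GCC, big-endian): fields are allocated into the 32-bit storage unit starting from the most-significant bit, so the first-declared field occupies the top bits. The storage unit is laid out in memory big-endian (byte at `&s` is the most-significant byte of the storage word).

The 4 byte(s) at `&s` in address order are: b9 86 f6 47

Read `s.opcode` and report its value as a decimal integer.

[0]=0xb9 [1]=0x86 [2]=0xf6 [3]=0x47 (big-endian) → word 0xb986f647
addr_hi:14 @ bit 18 → (0xb986f647>>18)&0x3fff = 0x2e61
opcode:16 @ bit 2 → (0xb986f647>>2)&0xffff = 0xbd91  ←
id:2 @ bit 0 → (0xb986f647>>0)&0x3 = 0x3
opcode signed 16b, MSB=1: 48529 - 65536 = -17007

-17007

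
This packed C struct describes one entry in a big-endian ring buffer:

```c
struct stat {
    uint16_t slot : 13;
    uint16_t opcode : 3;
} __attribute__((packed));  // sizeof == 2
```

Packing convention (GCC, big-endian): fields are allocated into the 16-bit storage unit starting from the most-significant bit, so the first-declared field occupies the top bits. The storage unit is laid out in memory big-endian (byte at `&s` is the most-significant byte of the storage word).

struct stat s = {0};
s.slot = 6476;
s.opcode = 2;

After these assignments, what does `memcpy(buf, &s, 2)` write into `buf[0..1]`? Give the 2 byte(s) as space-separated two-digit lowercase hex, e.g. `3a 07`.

[3+:13] slot=6476 & 0x1fff = 0x194c; word=0xca60
[0+:3] opcode=2 & 0x7 = 0x2; word=0xca62
word = 0xca62 → big-endian bytes:
  [0]=0xca  [1]=0x62

ca 62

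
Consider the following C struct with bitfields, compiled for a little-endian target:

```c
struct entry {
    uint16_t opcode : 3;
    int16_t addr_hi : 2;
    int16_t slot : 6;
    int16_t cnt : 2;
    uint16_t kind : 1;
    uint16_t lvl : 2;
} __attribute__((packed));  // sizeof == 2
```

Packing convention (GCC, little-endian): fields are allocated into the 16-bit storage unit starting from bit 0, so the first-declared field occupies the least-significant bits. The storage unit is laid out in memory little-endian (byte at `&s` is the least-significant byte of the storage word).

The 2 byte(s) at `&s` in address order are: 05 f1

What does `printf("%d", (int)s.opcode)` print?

5

[0]=0x05 [1]=0xf1 (little-endian) → word 0xf105
opcode [0+:3] = (word>>0) & 0x7 = 5  ←
addr_hi [3+:2] = (word>>3) & 0x3 = 0
slot [5+:6] = (word>>5) & 0x3f = 8
cnt [11+:2] = (word>>11) & 0x3 = 2
kind [13+:1] = (word>>13) & 0x1 = 1
lvl [14+:2] = (word>>14) & 0x3 = 3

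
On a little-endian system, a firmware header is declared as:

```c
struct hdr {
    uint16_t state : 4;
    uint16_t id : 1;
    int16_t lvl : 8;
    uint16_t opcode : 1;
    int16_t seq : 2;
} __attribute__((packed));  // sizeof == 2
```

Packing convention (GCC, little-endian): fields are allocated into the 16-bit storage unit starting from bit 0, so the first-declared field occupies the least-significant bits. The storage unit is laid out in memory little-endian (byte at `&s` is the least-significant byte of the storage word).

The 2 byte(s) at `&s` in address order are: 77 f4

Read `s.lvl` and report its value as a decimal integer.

-93

[0]=0x77 [1]=0xf4 (little-endian) → word 0xf477
state:4 @ bit 0 → (0xf477>>0)&0xf = 0x7
id:1 @ bit 4 → (0xf477>>4)&0x1 = 0x1
lvl:8 @ bit 5 → (0xf477>>5)&0xff = 0xa3  ←
opcode:1 @ bit 13 → (0xf477>>13)&0x1 = 0x1
seq:2 @ bit 14 → (0xf477>>14)&0x3 = 0x3
lvl signed 8b, MSB=1: 163 - 256 = -93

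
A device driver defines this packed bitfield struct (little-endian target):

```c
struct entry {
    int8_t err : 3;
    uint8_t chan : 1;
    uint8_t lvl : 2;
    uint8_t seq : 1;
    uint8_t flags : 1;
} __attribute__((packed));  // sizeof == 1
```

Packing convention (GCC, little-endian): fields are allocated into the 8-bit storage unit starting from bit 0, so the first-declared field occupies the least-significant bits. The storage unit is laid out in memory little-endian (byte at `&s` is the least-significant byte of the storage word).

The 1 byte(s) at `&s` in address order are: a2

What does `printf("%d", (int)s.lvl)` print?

[0]=0xa2 (little-endian) → word 0xa2
err [0+:3] = (word>>0) & 0x7 = 2
chan [3+:1] = (word>>3) & 0x1 = 0
lvl [4+:2] = (word>>4) & 0x3 = 2  ←
seq [6+:1] = (word>>6) & 0x1 = 0
flags [7+:1] = (word>>7) & 0x1 = 1

2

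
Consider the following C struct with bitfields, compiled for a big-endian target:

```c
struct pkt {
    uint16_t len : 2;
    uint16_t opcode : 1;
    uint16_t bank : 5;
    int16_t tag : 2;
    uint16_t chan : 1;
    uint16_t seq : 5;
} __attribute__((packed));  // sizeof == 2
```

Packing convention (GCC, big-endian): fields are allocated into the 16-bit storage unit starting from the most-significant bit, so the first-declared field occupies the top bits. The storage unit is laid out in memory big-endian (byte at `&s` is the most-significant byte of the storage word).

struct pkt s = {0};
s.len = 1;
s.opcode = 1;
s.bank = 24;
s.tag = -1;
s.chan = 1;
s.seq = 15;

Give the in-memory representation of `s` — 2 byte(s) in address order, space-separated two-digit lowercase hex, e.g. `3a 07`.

78 ef

[14+:2] len=1 & 0x3 = 0x1; word=0x4000
[13+:1] opcode=1 & 0x1 = 0x1; word=0x6000
[8+:5] bank=24 & 0x1f = 0x18; word=0x7800
[6+:2] tag=-1 & 0x3 = 0x3; word=0x78c0
[5+:1] chan=1 & 0x1 = 0x1; word=0x78e0
[0+:5] seq=15 & 0x1f = 0xf; word=0x78ef
word = 0x78ef → big-endian bytes:
  [0]=0x78  [1]=0xef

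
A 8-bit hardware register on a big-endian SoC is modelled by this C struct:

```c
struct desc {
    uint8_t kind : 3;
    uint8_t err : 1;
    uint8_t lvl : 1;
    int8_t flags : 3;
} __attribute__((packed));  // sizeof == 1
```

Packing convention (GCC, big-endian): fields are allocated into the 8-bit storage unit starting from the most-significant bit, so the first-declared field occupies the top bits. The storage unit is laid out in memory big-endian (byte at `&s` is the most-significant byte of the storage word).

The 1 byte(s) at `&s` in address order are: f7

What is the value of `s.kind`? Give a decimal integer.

7

[0]=0xf7 (big-endian) → word 0xf7
kind [5+:3] = (word>>5) & 0x7 = 7  ←
err [4+:1] = (word>>4) & 0x1 = 1
lvl [3+:1] = (word>>3) & 0x1 = 0
flags [0+:3] = (word>>0) & 0x7 = 7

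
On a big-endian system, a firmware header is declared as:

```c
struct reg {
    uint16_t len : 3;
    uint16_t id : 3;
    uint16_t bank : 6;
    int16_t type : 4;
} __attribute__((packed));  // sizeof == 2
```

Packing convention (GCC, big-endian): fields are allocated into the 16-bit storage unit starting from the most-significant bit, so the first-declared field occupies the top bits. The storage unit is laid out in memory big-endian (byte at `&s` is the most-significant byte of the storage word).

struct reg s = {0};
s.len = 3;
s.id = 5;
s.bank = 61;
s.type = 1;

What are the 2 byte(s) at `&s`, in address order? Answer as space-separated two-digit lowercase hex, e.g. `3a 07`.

[13+:3] len=3 & 0x7 = 0x3; word=0x6000
[10+:3] id=5 & 0x7 = 0x5; word=0x7400
[4+:6] bank=61 & 0x3f = 0x3d; word=0x77d0
[0+:4] type=1 & 0xf = 0x1; word=0x77d1
word = 0x77d1 → big-endian bytes:
  [0]=0x77  [1]=0xd1

77 d1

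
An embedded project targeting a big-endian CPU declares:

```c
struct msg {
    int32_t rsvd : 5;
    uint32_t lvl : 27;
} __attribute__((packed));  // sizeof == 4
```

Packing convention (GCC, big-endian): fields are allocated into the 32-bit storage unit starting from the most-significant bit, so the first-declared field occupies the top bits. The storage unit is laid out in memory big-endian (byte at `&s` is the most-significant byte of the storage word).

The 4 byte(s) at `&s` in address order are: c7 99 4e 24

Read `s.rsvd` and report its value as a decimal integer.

-8

[0]=0xc7 [1]=0x99 [2]=0x4e [3]=0x24 (big-endian) → word 0xc7994e24
rsvd [27+:5] = (word>>27) & 0x1f = 24  ←
lvl [0+:27] = (word>>0) & 0x7ffffff = 127487524
rsvd signed 5b, MSB=1: 24 - 32 = -8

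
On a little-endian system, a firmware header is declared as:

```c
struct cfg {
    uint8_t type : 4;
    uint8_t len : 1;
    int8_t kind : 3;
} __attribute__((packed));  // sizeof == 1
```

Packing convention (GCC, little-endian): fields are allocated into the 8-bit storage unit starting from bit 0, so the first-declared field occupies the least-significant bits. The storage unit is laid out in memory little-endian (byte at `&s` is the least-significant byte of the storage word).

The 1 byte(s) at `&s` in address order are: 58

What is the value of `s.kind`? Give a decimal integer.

2

[0]=0x58 (little-endian) → word 0x58
type:4 @ bit 0 → (0x58>>0)&0xf = 0x8
len:1 @ bit 4 → (0x58>>4)&0x1 = 0x1
kind:3 @ bit 5 → (0x58>>5)&0x7 = 0x2  ←
kind signed 3b, MSB=0: value = 2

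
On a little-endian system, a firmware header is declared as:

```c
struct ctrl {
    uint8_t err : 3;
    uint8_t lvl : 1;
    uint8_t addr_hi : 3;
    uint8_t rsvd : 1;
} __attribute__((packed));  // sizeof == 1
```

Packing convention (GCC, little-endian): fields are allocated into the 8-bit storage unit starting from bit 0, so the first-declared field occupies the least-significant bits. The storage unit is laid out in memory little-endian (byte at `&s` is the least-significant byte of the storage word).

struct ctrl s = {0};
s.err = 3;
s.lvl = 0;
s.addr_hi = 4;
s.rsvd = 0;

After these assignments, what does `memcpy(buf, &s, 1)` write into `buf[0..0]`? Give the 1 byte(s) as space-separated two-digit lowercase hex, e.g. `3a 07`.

43

[0+:3] err=3 & 0x7 = 0x3; word=0x03
[3+:1] lvl=0 & 0x1 = 0x0; word=0x03
[4+:3] addr_hi=4 & 0x7 = 0x4; word=0x43
[7+:1] rsvd=0 & 0x1 = 0x0; word=0x43
word = 0x43 → little-endian bytes:
  [0]=0x43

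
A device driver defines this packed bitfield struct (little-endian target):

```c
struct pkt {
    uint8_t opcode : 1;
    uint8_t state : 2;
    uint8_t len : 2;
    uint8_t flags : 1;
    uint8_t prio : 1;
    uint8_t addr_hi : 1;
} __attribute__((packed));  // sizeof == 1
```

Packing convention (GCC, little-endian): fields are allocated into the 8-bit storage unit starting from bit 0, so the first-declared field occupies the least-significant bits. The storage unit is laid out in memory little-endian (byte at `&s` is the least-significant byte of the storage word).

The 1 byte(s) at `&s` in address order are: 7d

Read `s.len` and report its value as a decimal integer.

[0]=0x7d (little-endian) → word 0x7d
opcode [0+:1] = (word>>0) & 0x1 = 1
state [1+:2] = (word>>1) & 0x3 = 2
len [3+:2] = (word>>3) & 0x3 = 3  ←
flags [5+:1] = (word>>5) & 0x1 = 1
prio [6+:1] = (word>>6) & 0x1 = 1
addr_hi [7+:1] = (word>>7) & 0x1 = 0

3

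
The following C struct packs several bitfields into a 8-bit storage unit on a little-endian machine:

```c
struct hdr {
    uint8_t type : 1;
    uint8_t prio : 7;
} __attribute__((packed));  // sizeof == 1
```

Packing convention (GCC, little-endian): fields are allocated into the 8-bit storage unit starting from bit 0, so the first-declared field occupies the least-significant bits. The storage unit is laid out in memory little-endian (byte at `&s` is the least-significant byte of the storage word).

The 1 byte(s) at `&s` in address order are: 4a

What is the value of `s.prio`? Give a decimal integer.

37

[0]=0x4a (little-endian) → word 0x4a
type [0+:1] = (word>>0) & 0x1 = 0
prio [1+:7] = (word>>1) & 0x7f = 37  ←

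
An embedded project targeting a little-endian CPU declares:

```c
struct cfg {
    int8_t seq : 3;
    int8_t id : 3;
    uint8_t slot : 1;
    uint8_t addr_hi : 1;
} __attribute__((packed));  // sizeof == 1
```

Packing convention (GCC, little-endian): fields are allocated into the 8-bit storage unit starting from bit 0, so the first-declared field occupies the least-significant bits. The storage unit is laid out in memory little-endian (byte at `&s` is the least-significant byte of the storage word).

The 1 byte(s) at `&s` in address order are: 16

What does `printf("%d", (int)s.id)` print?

2

[0]=0x16 (little-endian) → word 0x16
seq:3 @ bit 0 → (0x16>>0)&0x7 = 0x6
id:3 @ bit 3 → (0x16>>3)&0x7 = 0x2  ←
slot:1 @ bit 6 → (0x16>>6)&0x1 = 0x0
addr_hi:1 @ bit 7 → (0x16>>7)&0x1 = 0x0
id signed 3b, MSB=0: value = 2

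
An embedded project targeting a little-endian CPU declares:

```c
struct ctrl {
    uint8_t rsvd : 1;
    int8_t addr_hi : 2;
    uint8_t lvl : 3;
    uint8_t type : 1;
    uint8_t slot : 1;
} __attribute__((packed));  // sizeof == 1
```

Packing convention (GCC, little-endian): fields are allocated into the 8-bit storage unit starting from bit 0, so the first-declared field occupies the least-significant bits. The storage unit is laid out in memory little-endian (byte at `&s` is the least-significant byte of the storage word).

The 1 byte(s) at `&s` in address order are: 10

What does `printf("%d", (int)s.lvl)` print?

[0]=0x10 (little-endian) → word 0x10
rsvd [0+:1] = (word>>0) & 0x1 = 0
addr_hi [1+:2] = (word>>1) & 0x3 = 0
lvl [3+:3] = (word>>3) & 0x7 = 2  ←
type [6+:1] = (word>>6) & 0x1 = 0
slot [7+:1] = (word>>7) & 0x1 = 0

2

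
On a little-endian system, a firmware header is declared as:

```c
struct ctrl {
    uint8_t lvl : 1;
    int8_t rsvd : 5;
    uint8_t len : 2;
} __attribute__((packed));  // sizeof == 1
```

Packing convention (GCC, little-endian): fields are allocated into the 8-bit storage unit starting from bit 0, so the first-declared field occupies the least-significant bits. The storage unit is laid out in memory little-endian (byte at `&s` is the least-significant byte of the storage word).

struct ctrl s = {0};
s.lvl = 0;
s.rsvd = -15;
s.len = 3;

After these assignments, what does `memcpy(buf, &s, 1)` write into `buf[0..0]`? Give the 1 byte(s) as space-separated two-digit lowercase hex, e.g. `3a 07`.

lvl:1 = 0 → 0x0 << 0 → word 0x00
rsvd:5 = -15 → 0x11 << 1 → word 0x22
len:2 = 3 → 0x3 << 6 → word 0xe2
word = 0xe2 → little-endian bytes:
  [0]=0xe2

e2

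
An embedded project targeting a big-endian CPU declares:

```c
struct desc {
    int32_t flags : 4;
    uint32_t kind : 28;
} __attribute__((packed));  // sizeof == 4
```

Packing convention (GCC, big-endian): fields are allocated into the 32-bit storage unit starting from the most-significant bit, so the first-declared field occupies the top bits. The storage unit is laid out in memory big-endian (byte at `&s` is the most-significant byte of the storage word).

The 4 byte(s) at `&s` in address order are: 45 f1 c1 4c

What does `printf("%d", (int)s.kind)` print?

99729740

[0]=0x45 [1]=0xf1 [2]=0xc1 [3]=0x4c (big-endian) → word 0x45f1c14c
flags [28+:4] = (word>>28) & 0xf = 4
kind [0+:28] = (word>>0) & 0xfffffff = 99729740  ←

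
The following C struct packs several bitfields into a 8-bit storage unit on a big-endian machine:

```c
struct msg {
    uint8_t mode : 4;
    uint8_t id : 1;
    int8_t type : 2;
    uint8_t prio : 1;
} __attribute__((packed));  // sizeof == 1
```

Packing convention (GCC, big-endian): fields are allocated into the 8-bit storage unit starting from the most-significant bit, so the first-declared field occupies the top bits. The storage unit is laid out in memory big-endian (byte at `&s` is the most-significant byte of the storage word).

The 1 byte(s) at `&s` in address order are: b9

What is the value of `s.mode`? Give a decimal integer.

11

[0]=0xb9 (big-endian) → word 0xb9
mode [4+:4] = (word>>4) & 0xf = 11  ←
id [3+:1] = (word>>3) & 0x1 = 1
type [1+:2] = (word>>1) & 0x3 = 0
prio [0+:1] = (word>>0) & 0x1 = 1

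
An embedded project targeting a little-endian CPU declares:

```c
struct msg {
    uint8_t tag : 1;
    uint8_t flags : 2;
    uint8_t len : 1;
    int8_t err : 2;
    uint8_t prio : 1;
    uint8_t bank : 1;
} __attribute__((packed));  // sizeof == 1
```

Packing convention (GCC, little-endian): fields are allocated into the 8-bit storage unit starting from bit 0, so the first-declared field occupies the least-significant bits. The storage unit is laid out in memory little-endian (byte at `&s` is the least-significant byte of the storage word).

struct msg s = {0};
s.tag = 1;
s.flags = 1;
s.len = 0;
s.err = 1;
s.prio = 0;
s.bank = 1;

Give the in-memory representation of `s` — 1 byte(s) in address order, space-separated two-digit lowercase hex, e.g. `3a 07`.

93

tag (1b) val=1 bits=0x1 at bit 0: 0x01
flags (2b) val=1 bits=0x1 at bit 1: 0x03
len (1b) val=0 bits=0x0 at bit 3: 0x03
err (2b) val=1 bits=0x1 at bit 4: 0x13
prio (1b) val=0 bits=0x0 at bit 6: 0x13
bank (1b) val=1 bits=0x1 at bit 7: 0x93
word = 0x93 → little-endian bytes:
  [0]=0x93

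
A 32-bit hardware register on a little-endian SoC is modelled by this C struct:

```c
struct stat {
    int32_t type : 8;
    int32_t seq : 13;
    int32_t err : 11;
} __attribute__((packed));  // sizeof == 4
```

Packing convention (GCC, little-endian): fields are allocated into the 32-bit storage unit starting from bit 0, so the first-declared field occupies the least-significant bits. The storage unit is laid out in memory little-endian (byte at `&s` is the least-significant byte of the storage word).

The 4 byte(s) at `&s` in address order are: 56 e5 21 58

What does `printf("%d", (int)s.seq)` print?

485

[0]=0x56 [1]=0xe5 [2]=0x21 [3]=0x58 (little-endian) → word 0x5821e556
type [0+:8] = (word>>0) & 0xff = 86
seq [8+:13] = (word>>8) & 0x1fff = 485  ←
err [21+:11] = (word>>21) & 0x7ff = 705
seq signed 13b, MSB=0: value = 485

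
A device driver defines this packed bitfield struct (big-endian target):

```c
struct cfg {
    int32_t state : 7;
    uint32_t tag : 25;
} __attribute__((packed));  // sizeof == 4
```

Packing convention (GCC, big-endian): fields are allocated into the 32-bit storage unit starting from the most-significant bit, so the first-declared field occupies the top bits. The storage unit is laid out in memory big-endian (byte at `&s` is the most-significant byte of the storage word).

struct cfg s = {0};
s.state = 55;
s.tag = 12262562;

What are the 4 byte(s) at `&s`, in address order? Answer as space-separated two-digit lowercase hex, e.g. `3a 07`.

[25+:7] state=55 & 0x7f = 0x37; word=0x6e000000
[0+:25] tag=12262562 & 0x1ffffff = 0xbb1ca2; word=0x6ebb1ca2
word = 0x6ebb1ca2 → big-endian bytes:
  [0]=0x6e  [1]=0xbb  [2]=0x1c  [3]=0xa2

6e bb 1c a2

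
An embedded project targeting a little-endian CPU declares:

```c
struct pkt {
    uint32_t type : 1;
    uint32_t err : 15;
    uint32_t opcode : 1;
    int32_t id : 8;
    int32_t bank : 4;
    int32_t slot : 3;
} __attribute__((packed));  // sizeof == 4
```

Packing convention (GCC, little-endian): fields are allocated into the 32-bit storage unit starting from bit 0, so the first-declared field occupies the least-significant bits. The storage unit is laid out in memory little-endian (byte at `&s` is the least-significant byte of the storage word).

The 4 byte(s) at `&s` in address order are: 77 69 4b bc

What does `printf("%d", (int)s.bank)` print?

[0]=0x77 [1]=0x69 [2]=0x4b [3]=0xbc (little-endian) → word 0xbc4b6977
type [0+:1] = (word>>0) & 0x1 = 1
err [1+:15] = (word>>1) & 0x7fff = 13499
opcode [16+:1] = (word>>16) & 0x1 = 1
id [17+:8] = (word>>17) & 0xff = 37
bank [25+:4] = (word>>25) & 0xf = 14  ←
slot [29+:3] = (word>>29) & 0x7 = 5
bank signed 4b, MSB=1: 14 - 16 = -2

-2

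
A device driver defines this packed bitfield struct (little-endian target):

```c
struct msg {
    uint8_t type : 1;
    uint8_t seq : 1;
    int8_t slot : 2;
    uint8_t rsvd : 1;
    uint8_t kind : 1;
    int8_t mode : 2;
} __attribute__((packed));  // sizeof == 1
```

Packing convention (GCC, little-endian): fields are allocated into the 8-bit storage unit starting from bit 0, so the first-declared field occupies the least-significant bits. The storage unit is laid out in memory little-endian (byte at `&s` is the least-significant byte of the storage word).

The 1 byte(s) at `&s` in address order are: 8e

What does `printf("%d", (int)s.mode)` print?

-2

[0]=0x8e (little-endian) → word 0x8e
type [0+:1] = (word>>0) & 0x1 = 0
seq [1+:1] = (word>>1) & 0x1 = 1
slot [2+:2] = (word>>2) & 0x3 = 3
rsvd [4+:1] = (word>>4) & 0x1 = 0
kind [5+:1] = (word>>5) & 0x1 = 0
mode [6+:2] = (word>>6) & 0x3 = 2  ←
mode signed 2b, MSB=1: 2 - 4 = -2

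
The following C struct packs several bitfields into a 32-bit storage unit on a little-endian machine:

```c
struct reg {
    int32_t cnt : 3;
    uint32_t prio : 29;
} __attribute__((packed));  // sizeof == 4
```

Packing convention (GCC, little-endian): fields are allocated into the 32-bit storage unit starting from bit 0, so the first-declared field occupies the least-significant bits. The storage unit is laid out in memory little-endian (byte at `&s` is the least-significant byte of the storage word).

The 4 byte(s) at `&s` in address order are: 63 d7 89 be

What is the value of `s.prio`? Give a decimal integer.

[0]=0x63 [1]=0xd7 [2]=0x89 [3]=0xbe (little-endian) → word 0xbe89d763
cnt:3 @ bit 0 → (0xbe89d763>>0)&0x7 = 0x3
prio:29 @ bit 3 → (0xbe89d763>>3)&0x1fffffff = 0x17d13aec  ←

399588076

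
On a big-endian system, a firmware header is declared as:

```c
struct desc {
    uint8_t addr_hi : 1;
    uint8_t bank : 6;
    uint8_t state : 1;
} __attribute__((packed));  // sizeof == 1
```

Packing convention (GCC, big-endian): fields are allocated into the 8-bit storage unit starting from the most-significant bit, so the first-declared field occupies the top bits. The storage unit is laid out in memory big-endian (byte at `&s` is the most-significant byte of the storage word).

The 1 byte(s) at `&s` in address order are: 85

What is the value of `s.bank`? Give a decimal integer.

[0]=0x85 (big-endian) → word 0x85
addr_hi [7+:1] = (word>>7) & 0x1 = 1
bank [1+:6] = (word>>1) & 0x3f = 2  ←
state [0+:1] = (word>>0) & 0x1 = 1

2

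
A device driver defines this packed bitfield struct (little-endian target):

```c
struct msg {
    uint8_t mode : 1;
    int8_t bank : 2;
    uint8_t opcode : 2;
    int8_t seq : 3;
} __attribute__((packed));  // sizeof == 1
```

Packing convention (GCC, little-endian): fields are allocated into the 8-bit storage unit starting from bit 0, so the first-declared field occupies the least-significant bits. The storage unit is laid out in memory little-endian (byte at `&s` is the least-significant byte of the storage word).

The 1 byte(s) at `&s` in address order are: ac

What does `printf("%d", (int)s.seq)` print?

[0]=0xac (little-endian) → word 0xac
mode:1 @ bit 0 → (0xac>>0)&0x1 = 0x0
bank:2 @ bit 1 → (0xac>>1)&0x3 = 0x2
opcode:2 @ bit 3 → (0xac>>3)&0x3 = 0x1
seq:3 @ bit 5 → (0xac>>5)&0x7 = 0x5  ←
seq signed 3b, MSB=1: 5 - 8 = -3

-3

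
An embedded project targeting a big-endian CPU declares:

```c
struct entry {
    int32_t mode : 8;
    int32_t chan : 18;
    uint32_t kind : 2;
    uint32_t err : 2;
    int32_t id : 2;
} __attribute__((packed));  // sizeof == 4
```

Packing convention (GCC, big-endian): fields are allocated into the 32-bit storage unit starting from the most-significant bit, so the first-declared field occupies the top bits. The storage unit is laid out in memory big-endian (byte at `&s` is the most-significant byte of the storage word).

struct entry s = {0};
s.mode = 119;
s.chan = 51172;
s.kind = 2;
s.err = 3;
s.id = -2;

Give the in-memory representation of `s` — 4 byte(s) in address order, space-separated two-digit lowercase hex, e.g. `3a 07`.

mode:8 = 119 → 0x77 << 24 → word 0x77000000
chan:18 = 51172 → 0xc7e4 << 6 → word 0x7731f900
kind:2 = 2 → 0x2 << 4 → word 0x7731f920
err:2 = 3 → 0x3 << 2 → word 0x7731f92c
id:2 = -2 → 0x2 << 0 → word 0x7731f92e
word = 0x7731f92e → big-endian bytes:
  [0]=0x77  [1]=0x31  [2]=0xf9  [3]=0x2e

77 31 f9 2e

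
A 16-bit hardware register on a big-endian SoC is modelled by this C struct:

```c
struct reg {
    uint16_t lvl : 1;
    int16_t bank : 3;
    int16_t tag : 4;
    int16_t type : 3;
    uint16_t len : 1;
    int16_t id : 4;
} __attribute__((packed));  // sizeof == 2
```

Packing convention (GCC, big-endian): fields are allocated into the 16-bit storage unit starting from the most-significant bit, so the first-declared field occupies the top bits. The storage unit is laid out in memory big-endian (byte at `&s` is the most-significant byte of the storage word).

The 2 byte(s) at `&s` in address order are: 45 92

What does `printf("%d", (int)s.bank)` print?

-4

[0]=0x45 [1]=0x92 (big-endian) → word 0x4592
lvl [15+:1] = (word>>15) & 0x1 = 0
bank [12+:3] = (word>>12) & 0x7 = 4  ←
tag [8+:4] = (word>>8) & 0xf = 5
type [5+:3] = (word>>5) & 0x7 = 4
len [4+:1] = (word>>4) & 0x1 = 1
id [0+:4] = (word>>0) & 0xf = 2
bank signed 3b, MSB=1: 4 - 8 = -4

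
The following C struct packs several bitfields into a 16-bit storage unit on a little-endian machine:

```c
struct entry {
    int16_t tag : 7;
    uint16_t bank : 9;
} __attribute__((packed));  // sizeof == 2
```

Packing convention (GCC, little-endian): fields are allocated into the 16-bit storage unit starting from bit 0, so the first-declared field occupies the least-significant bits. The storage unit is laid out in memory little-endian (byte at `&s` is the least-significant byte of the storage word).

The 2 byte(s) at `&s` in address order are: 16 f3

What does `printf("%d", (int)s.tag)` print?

[0]=0x16 [1]=0xf3 (little-endian) → word 0xf316
tag [0+:7] = (word>>0) & 0x7f = 22  ←
bank [7+:9] = (word>>7) & 0x1ff = 486
tag signed 7b, MSB=0: value = 22

22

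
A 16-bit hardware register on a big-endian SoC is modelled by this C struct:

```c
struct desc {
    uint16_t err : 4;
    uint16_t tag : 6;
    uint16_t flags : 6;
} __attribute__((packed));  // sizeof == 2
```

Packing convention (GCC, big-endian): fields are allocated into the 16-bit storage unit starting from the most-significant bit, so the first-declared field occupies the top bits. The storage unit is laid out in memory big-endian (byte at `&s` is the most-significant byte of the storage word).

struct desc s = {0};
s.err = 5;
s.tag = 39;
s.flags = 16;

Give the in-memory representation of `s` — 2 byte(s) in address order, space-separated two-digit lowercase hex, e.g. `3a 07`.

59 d0

err (4b) val=5 bits=0x5 at bit 12: 0x5000
tag (6b) val=39 bits=0x27 at bit 6: 0x59c0
flags (6b) val=16 bits=0x10 at bit 0: 0x59d0
word = 0x59d0 → big-endian bytes:
  [0]=0x59  [1]=0xd0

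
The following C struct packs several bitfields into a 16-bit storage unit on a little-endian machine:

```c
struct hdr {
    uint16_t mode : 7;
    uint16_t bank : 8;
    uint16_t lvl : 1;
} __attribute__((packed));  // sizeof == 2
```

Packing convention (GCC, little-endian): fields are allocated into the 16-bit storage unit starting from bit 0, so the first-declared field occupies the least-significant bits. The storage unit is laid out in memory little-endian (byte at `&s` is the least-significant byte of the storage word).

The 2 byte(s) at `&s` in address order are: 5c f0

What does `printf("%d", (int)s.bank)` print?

[0]=0x5c [1]=0xf0 (little-endian) → word 0xf05c
mode [0+:7] = (word>>0) & 0x7f = 92
bank [7+:8] = (word>>7) & 0xff = 224  ←
lvl [15+:1] = (word>>15) & 0x1 = 1

224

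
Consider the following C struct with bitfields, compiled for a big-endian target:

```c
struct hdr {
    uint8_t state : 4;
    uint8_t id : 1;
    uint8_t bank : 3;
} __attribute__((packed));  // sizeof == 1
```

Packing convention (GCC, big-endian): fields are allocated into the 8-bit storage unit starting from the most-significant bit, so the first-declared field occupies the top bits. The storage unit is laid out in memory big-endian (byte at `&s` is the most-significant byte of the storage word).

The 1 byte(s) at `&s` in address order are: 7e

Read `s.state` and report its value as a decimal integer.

7

[0]=0x7e (big-endian) → word 0x7e
state [4+:4] = (word>>4) & 0xf = 7  ←
id [3+:1] = (word>>3) & 0x1 = 1
bank [0+:3] = (word>>0) & 0x7 = 6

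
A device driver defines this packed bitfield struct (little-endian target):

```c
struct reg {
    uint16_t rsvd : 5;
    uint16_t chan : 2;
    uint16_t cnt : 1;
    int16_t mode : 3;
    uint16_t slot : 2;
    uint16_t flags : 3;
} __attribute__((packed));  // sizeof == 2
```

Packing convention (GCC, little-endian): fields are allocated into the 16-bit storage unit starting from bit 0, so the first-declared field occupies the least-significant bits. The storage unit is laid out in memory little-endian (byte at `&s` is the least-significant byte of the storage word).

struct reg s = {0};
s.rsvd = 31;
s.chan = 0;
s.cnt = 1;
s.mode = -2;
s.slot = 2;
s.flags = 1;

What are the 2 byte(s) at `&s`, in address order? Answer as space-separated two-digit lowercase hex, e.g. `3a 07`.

rsvd:5 = 31 → 0x1f << 0 → word 0x001f
chan:2 = 0 → 0x0 << 5 → word 0x001f
cnt:1 = 1 → 0x1 << 7 → word 0x009f
mode:3 = -2 → 0x6 << 8 → word 0x069f
slot:2 = 2 → 0x2 << 11 → word 0x169f
flags:3 = 1 → 0x1 << 13 → word 0x369f
word = 0x369f → little-endian bytes:
  [0]=0x9f  [1]=0x36

9f 36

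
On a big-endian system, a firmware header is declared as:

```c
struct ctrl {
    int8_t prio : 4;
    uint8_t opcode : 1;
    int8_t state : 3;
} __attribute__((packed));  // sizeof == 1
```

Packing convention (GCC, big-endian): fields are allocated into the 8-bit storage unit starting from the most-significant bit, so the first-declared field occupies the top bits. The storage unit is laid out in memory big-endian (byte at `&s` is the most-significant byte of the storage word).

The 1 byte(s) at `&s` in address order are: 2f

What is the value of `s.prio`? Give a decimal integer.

2

[0]=0x2f (big-endian) → word 0x2f
prio [4+:4] = (word>>4) & 0xf = 2  ←
opcode [3+:1] = (word>>3) & 0x1 = 1
state [0+:3] = (word>>0) & 0x7 = 7
prio signed 4b, MSB=0: value = 2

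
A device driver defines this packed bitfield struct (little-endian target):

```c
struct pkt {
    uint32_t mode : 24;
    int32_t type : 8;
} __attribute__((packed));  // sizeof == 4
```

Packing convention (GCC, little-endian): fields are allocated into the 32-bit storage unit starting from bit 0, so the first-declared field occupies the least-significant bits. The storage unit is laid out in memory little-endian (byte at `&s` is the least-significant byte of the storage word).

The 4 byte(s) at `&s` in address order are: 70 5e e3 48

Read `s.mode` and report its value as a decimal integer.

[0]=0x70 [1]=0x5e [2]=0xe3 [3]=0x48 (little-endian) → word 0x48e35e70
mode [0+:24] = (word>>0) & 0xffffff = 14900848  ←
type [24+:8] = (word>>24) & 0xff = 72

14900848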